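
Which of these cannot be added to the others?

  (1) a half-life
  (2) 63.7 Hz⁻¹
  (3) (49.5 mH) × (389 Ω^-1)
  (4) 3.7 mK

(4)

Reduce each to base SI dimensions:
  (1) [half-life] = s
  (2) Hz⁻¹ = (s⁻¹)⁻¹ = s
  (3) [kg·m²·s⁻²·A⁻²] · [kg⁻¹·m⁻²·s³·A²] = s
  (4) K
All reduce to s except (4), which is K.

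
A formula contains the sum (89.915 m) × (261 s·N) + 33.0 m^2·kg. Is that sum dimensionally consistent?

Work out the base dimensions of each:
  (89.915 m) × (261 s·N):  [m] · [kg·m·s⁻¹] = kg·m²·s⁻¹
  33.0 m^2·kg:  kg·m²
kg·m²·s⁻¹ ≠ kg·m², so they cannot be added.

No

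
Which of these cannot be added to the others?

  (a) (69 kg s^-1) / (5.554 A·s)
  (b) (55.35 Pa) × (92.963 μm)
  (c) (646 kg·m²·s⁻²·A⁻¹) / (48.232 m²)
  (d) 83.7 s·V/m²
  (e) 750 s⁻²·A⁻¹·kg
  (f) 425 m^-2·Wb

Expand each in SI base units:
  (a) [kg·s⁻¹] / [s·A] = kg·s⁻²·A⁻¹
  (b) [kg·m⁻¹·s⁻²] · [m] = kg·s⁻²
  (c) [kg·m²·s⁻²·A⁻¹] / [m²] = kg·s⁻²·A⁻¹
  (d) V·s·m⁻² = J·C⁻¹·s·m⁻² = kg·s⁻²·A⁻¹
  (e) kg·s⁻²·A⁻¹
  (f) Wb·m⁻² = V·s·m⁻² = kg·s⁻²·A⁻¹
All reduce to kg·s⁻²·A⁻¹ except (b), which is kg·s⁻².

(b)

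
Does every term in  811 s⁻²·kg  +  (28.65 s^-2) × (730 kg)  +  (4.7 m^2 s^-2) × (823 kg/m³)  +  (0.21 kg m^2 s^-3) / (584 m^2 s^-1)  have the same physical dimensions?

Expand each in SI base units:
  811 s⁻²·kg:  kg·s⁻²
  (28.65 s^-2) × (730 kg):  [s⁻²] · [kg] = kg·s⁻²
  (4.7 m^2 s^-2) × (823 kg/m³):  [m²·s⁻²] · [kg·m⁻³] = kg·m⁻¹·s⁻²
  (0.21 kg m^2 s^-3) / (584 m^2 s^-1):  [kg·m²·s⁻³] / [m²·s⁻¹] = kg·s⁻²
The terms do not share a single dimension (kg·m⁻¹·s⁻² vs kg·s⁻²).

No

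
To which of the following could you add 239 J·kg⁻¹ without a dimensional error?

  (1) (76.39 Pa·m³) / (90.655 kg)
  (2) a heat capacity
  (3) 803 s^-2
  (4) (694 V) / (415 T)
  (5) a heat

Reference: J·kg⁻¹ = N·m·kg⁻¹ = m²·s⁻².
Each option:
  (1) [kg·m²·s⁻²] / [kg] = m²·s⁻²  ← same
  (2) [heat capacity] = kg·m²·s⁻²·K⁻¹
  (3) s⁻²
  (4) [kg·m²·s⁻³·A⁻¹] / [kg·s⁻²·A⁻¹] = m²·s⁻¹
  (5) [heat] = kg·m²·s⁻²
Only (1) matches m²·s⁻².

(1)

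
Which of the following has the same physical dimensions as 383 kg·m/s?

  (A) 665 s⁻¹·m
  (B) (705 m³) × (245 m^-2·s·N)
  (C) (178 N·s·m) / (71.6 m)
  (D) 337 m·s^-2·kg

(C)

Reference: kg·m·s⁻¹.
Each option:
  (A) m·s⁻¹
  (B) [m³] · [kg·m⁻¹·s⁻¹] = kg·m²·s⁻¹
  (C) [kg·m²·s⁻¹] / [m] = kg·m·s⁻¹  ← same
  (D) kg·m·s⁻²
Only (C) matches kg·m·s⁻¹.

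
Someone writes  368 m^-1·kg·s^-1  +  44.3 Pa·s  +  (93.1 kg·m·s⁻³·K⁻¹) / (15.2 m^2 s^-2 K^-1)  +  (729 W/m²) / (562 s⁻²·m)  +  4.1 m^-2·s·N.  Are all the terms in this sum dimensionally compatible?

Yes

In SI base units:
  368 m^-1·kg·s^-1:  kg·m⁻¹·s⁻¹
  44.3 Pa·s:  Pa·s = N·m⁻²·s = kg·m⁻¹·s⁻¹
  (93.1 kg·m·s⁻³·K⁻¹) / (15.2 m^2 s^-2 K^-1):  [kg·m·s⁻³·K⁻¹] / [m²·s⁻²·K⁻¹] = kg·m⁻¹·s⁻¹
  (729 W/m²) / (562 s⁻²·m):  [kg·s⁻³] / [m·s⁻²] = kg·m⁻¹·s⁻¹
  4.1 m^-2·s·N:  N·s·m⁻² = kg·m·s⁻²·s·m⁻² = kg·m⁻¹·s⁻¹
Every term reduces to kg·m⁻¹·s⁻¹.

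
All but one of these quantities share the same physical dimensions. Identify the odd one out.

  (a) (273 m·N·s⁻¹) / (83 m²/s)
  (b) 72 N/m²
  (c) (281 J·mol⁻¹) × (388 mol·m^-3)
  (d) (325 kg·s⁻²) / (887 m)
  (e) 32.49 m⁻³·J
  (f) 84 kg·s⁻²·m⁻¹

(a)

Dimensions:
  (a) [kg·m²·s⁻³] / [m²·s⁻¹] = kg·s⁻²
  (b) N·m⁻² = kg·m·s⁻²·m⁻² = kg·m⁻¹·s⁻²
  (c) [kg·m²·s⁻²·mol⁻¹] · [m⁻³·mol] = kg·m⁻¹·s⁻²
  (d) [kg·s⁻²] / [m] = kg·m⁻¹·s⁻²
  (e) J·m⁻³ = N·m·m⁻³ = kg·m⁻¹·s⁻²
  (f) kg·m⁻¹·s⁻²
All reduce to kg·m⁻¹·s⁻² except (a), which is kg·s⁻².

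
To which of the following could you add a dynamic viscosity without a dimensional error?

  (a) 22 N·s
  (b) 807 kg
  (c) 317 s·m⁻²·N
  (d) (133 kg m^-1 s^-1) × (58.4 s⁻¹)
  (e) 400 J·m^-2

(c)

Reference: [dynamic viscosity] = kg·m⁻¹·s⁻¹.
Each option:
  (a) N·s = kg·m·s⁻²·s = kg·m·s⁻¹
  (b) kg
  (c) N·s·m⁻² = kg·m·s⁻²·s·m⁻² = kg·m⁻¹·s⁻¹  ← same
  (d) [kg·m⁻¹·s⁻¹] · [s⁻¹] = kg·m⁻¹·s⁻²
  (e) J·m⁻² = N·m·m⁻² = kg·s⁻²
Only (c) matches kg·m⁻¹·s⁻¹.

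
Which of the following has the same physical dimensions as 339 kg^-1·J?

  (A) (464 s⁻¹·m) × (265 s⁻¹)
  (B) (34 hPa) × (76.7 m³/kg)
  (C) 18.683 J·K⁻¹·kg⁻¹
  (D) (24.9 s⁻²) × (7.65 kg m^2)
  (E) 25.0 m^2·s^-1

(B)

Reference: J·kg⁻¹ = N·m·kg⁻¹ = m²·s⁻².
Each option:
  (A) [m·s⁻¹] · [s⁻¹] = m·s⁻²
  (B) [kg·m⁻¹·s⁻²] · [kg⁻¹·m³] = m²·s⁻²  ← same
  (C) J·kg⁻¹·K⁻¹ = N·m·kg⁻¹·K⁻¹ = m²·s⁻²·K⁻¹
  (D) [s⁻²] · [kg·m²] = kg·m²·s⁻²
  (E) m²·s⁻¹
Only (B) matches m²·s⁻².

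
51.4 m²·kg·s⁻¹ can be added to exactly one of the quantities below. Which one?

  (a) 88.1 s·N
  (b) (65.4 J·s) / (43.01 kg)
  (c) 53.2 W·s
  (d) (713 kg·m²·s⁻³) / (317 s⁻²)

(d)

Reference: kg·m²·s⁻¹.
Each option:
  (a) N·s = kg·m·s⁻²·s = kg·m·s⁻¹
  (b) [kg·m²·s⁻¹] / [kg] = m²·s⁻¹
  (c) W·s = J·s⁻¹·s = kg·m²·s⁻²
  (d) [kg·m²·s⁻³] / [s⁻²] = kg·m²·s⁻¹  ← same
Only (d) matches kg·m²·s⁻¹.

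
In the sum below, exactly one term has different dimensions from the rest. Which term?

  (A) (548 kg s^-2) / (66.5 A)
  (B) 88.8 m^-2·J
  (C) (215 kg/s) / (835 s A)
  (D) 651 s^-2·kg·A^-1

Dimensions:
  (A) [kg·s⁻²] / [A] = kg·s⁻²·A⁻¹
  (B) J·m⁻² = N·m·m⁻² = kg·s⁻²
  (C) [kg·s⁻¹] / [s·A] = kg·s⁻²·A⁻¹
  (D) kg·s⁻²·A⁻¹
All reduce to kg·s⁻²·A⁻¹ except (B), which is kg·s⁻².

(B)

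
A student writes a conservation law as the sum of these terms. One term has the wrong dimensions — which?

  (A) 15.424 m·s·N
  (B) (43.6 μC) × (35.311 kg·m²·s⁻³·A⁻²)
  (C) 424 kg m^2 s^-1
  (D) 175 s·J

(B)

Dimensions:
  (A) N·m·s = kg·m·s⁻²·m·s = kg·m²·s⁻¹
  (B) [s·A] · [kg·m²·s⁻³·A⁻²] = kg·m²·s⁻²·A⁻¹
  (C) kg·m²·s⁻¹
  (D) J·s = N·m·s = kg·m²·s⁻¹
All reduce to kg·m²·s⁻¹ except (B), which is kg·m²·s⁻²·A⁻¹.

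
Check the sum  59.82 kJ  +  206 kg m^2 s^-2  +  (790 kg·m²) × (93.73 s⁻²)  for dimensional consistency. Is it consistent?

Reduce each to base SI dimensions:
  59.82 kJ:  J = N·m = kg·m²·s⁻²
  206 kg m^2 s^-2:  kg·m²·s⁻²
  (790 kg·m²) × (93.73 s⁻²):  [kg·m²] · [s⁻²] = kg·m²·s⁻²
Every term reduces to kg·m²·s⁻².

Yes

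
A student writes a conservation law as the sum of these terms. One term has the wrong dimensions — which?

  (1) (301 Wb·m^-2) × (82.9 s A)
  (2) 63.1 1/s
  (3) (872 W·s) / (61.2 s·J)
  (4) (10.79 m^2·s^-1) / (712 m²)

Expand each in SI base units:
  (1) [kg·s⁻²·A⁻¹] · [s·A] = kg·s⁻¹
  (2) s⁻¹
  (3) [kg·m²·s⁻²] / [kg·m²·s⁻¹] = s⁻¹
  (4) [m²·s⁻¹] / [m²] = s⁻¹
All reduce to s⁻¹ except (1), which is kg·s⁻¹.

(1)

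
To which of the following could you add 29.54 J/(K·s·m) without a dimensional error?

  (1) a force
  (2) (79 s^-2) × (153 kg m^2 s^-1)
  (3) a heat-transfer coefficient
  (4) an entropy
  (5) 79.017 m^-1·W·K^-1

(5)

Reference: J·s⁻¹·m⁻¹·K⁻¹ = N·m·s⁻¹·m⁻¹·K⁻¹ = kg·m·s⁻³·K⁻¹.
Each option:
  (1) [force] = kg·m·s⁻²
  (2) [s⁻²] · [kg·m²·s⁻¹] = kg·m²·s⁻³
  (3) [heat-transfer coefficient] = kg·s⁻³·K⁻¹
  (4) [entropy] = kg·m²·s⁻²·K⁻¹
  (5) W·m⁻¹·K⁻¹ = J·s⁻¹·m⁻¹·K⁻¹ = kg·m·s⁻³·K⁻¹  ← same
Only (5) matches kg·m·s⁻³·K⁻¹.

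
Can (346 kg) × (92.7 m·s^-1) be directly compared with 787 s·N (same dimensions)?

Reduce each to base SI dimensions:
  (346 kg) × (92.7 m·s^-1):  [kg] · [m·s⁻¹] = kg·m·s⁻¹
  787 s·N:  N·s = kg·m·s⁻²·s = kg·m·s⁻¹
Both are kg·m·s⁻¹, so they have the same dimensions and can be added.

Yes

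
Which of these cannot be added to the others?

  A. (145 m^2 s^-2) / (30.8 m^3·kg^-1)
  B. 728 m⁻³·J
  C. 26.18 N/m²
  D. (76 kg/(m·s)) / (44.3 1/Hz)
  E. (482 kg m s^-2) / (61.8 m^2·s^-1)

Expand each in SI base units:
  A. [m²·s⁻²] / [kg⁻¹·m³] = kg·m⁻¹·s⁻²
  B. J·m⁻³ = N·m·m⁻³ = kg·m⁻¹·s⁻²
  C. N·m⁻² = kg·m·s⁻²·m⁻² = kg·m⁻¹·s⁻²
  D. [kg·m⁻¹·s⁻¹] / [s] = kg·m⁻¹·s⁻²
  E. [kg·m·s⁻²] / [m²·s⁻¹] = kg·m⁻¹·s⁻¹
All reduce to kg·m⁻¹·s⁻² except E., which is kg·m⁻¹·s⁻¹.

E.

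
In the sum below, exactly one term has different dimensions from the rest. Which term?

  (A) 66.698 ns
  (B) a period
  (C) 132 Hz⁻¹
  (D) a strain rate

(D)

Dimensions:
  (A) s
  (B) [period] = s
  (C) Hz⁻¹ = (s⁻¹)⁻¹ = s
  (D) [strain rate] = s⁻¹
All reduce to s except (D), which is s⁻¹.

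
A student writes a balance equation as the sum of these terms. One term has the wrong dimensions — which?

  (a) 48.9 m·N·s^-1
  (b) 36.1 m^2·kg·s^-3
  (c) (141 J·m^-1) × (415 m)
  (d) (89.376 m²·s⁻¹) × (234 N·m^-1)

(c)

In SI base units:
  (a) N·m·s⁻¹ = kg·m·s⁻²·m·s⁻¹ = kg·m²·s⁻³
  (b) kg·m²·s⁻³
  (c) [kg·m·s⁻²] · [m] = kg·m²·s⁻²
  (d) [m²·s⁻¹] · [kg·s⁻²] = kg·m²·s⁻³
All reduce to kg·m²·s⁻³ except (c), which is kg·m²·s⁻².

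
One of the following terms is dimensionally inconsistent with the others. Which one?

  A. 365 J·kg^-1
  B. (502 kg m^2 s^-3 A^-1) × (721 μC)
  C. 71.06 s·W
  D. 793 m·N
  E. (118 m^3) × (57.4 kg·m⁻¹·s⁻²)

A.

Dimensions:
  A. J·kg⁻¹ = N·m·kg⁻¹ = m²·s⁻²
  B. [kg·m²·s⁻³·A⁻¹] · [s·A] = kg·m²·s⁻²
  C. W·s = J·s⁻¹·s = kg·m²·s⁻²
  D. N·m = kg·m·s⁻²·m = kg·m²·s⁻²
  E. [m³] · [kg·m⁻¹·s⁻²] = kg·m²·s⁻²
All reduce to kg·m²·s⁻² except A., which is m²·s⁻².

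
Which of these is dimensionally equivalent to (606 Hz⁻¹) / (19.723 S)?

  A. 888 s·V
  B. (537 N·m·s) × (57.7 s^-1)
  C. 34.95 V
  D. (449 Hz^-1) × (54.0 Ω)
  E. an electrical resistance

D.

Reference: [s] / [kg⁻¹·m⁻²·s³·A²] = kg·m²·s⁻²·A⁻².
Each option:
  A. V·s = J·C⁻¹·s = kg·m²·s⁻²·A⁻¹
  B. [kg·m²·s⁻¹] · [s⁻¹] = kg·m²·s⁻²
  C. V = J·C⁻¹ = kg·m²·s⁻³·A⁻¹
  D. [s] · [kg·m²·s⁻³·A⁻²] = kg·m²·s⁻²·A⁻²  ← same
  E. [electrical resistance] = kg·m²·s⁻³·A⁻²
Only D. matches kg·m²·s⁻²·A⁻².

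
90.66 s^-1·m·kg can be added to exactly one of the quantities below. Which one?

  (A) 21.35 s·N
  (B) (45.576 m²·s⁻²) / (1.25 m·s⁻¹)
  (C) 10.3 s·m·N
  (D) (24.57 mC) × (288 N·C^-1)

(A)

Reference: kg·m·s⁻¹.
Each option:
  (A) N·s = kg·m·s⁻²·s = kg·m·s⁻¹  ← same
  (B) [m²·s⁻²] / [m·s⁻¹] = m·s⁻¹
  (C) N·m·s = kg·m·s⁻²·m·s = kg·m²·s⁻¹
  (D) [s·A] · [kg·m·s⁻³·A⁻¹] = kg·m·s⁻²
Only (A) matches kg·m·s⁻¹.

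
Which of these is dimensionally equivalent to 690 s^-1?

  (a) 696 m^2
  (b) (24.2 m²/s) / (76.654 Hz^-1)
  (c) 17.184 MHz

(c)

Reference: s⁻¹.
Each option:
  (a) m²
  (b) [m²·s⁻¹] / [s] = m²·s⁻²
  (c) Hz = s⁻¹  ← same
Only (c) matches s⁻¹.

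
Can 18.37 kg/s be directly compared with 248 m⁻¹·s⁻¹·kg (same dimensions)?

No

Dimensions:
  18.37 kg/s:  kg·s⁻¹
  248 m⁻¹·s⁻¹·kg:  kg·m⁻¹·s⁻¹
kg·s⁻¹ ≠ kg·m⁻¹·s⁻¹, so they cannot be added.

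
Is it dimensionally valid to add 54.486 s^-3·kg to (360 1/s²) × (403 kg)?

Dimensions:
  54.486 s^-3·kg:  kg·s⁻³
  (360 1/s²) × (403 kg):  [s⁻²] · [kg] = kg·s⁻²
kg·s⁻³ ≠ kg·s⁻², so they cannot be added.

No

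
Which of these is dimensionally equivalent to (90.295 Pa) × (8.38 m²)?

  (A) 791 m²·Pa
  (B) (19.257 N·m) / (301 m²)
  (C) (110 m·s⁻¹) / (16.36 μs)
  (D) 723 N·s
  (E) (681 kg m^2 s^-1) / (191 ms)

Reference: [kg·m⁻¹·s⁻²] · [m²] = kg·m·s⁻².
Each option:
  (A) Pa·m² = N·m⁻²·m² = kg·m·s⁻²  ← same
  (B) [kg·m²·s⁻²] / [m²] = kg·s⁻²
  (C) [m·s⁻¹] / [s] = m·s⁻²
  (D) N·s = kg·m·s⁻²·s = kg·m·s⁻¹
  (E) [kg·m²·s⁻¹] / [s] = kg·m²·s⁻²
Only (A) matches kg·m·s⁻².

(A)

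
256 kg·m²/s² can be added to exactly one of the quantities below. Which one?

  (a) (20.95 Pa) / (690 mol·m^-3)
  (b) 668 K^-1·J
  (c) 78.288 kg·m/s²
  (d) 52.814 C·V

(d)

Reference: kg·m²·s⁻².
Each option:
  (a) [kg·m⁻¹·s⁻²] / [m⁻³·mol] = kg·m²·s⁻²·mol⁻¹
  (b) J·K⁻¹ = N·m·K⁻¹ = kg·m²·s⁻²·K⁻¹
  (c) kg·m·s⁻²
  (d) C·V = s·A·J·C⁻¹ = kg·m²·s⁻²  ← same
Only (d) matches kg·m²·s⁻².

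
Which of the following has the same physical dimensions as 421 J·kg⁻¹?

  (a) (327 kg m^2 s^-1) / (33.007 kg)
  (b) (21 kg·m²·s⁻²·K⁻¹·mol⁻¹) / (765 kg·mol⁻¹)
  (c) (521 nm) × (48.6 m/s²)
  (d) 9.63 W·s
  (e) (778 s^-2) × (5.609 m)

(c)

Reference: J·kg⁻¹ = N·m·kg⁻¹ = m²·s⁻².
Each option:
  (a) [kg·m²·s⁻¹] / [kg] = m²·s⁻¹
  (b) [kg·m²·s⁻²·K⁻¹·mol⁻¹] / [kg·mol⁻¹] = m²·s⁻²·K⁻¹
  (c) [m] · [m·s⁻²] = m²·s⁻²  ← same
  (d) W·s = J·s⁻¹·s = kg·m²·s⁻²
  (e) [s⁻²] · [m] = m·s⁻²
Only (c) matches m²·s⁻².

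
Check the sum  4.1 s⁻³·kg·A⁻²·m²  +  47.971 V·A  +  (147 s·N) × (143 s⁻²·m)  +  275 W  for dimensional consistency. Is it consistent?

No

Work out the base dimensions of each:
  4.1 s⁻³·kg·A⁻²·m²:  kg·m²·s⁻³·A⁻²
  47.971 V·A:  V·A = J·C⁻¹·A = kg·m²·s⁻³
  (147 s·N) × (143 s⁻²·m):  [kg·m·s⁻¹] · [m·s⁻²] = kg·m²·s⁻³
  275 W:  W = J·s⁻¹ = kg·m²·s⁻³
The terms do not share a single dimension (kg·m²·s⁻³ vs kg·m²·s⁻³·A⁻²).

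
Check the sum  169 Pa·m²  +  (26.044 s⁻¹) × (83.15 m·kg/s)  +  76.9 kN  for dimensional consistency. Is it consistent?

Expand each in SI base units:
  169 Pa·m²:  Pa·m² = N·m⁻²·m² = kg·m·s⁻²
  (26.044 s⁻¹) × (83.15 m·kg/s):  [s⁻¹] · [kg·m·s⁻¹] = kg·m·s⁻²
  76.9 kN:  N = kg·m·s⁻²
Every term reduces to kg·m·s⁻².

Yes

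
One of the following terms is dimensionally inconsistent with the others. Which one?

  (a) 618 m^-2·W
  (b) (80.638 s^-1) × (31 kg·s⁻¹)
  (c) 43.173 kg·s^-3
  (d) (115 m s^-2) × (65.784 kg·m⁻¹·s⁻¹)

Dimensions:
  (a) W·m⁻² = J·s⁻¹·m⁻² = kg·s⁻³
  (b) [s⁻¹] · [kg·s⁻¹] = kg·s⁻²
  (c) kg·s⁻³
  (d) [m·s⁻²] · [kg·m⁻¹·s⁻¹] = kg·s⁻³
All reduce to kg·s⁻³ except (b), which is kg·s⁻².

(b)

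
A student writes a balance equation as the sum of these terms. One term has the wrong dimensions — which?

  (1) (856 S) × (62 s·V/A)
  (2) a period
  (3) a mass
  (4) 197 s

(3)

Expand each in SI base units:
  (1) [kg⁻¹·m⁻²·s³·A²] · [kg·m²·s⁻²·A⁻²] = s
  (2) [period] = s
  (3) [mass] = kg
  (4) s
All reduce to s except (3), which is kg.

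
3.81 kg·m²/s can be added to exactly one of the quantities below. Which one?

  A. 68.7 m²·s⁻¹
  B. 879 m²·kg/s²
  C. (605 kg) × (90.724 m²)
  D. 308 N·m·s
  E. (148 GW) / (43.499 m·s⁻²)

D.

Reference: kg·m²·s⁻¹.
Each option:
  A. m²·s⁻¹
  B. kg·m²·s⁻²
  C. [kg] · [m²] = kg·m²
  D. N·m·s = kg·m·s⁻²·m·s = kg·m²·s⁻¹  ← same
  E. [kg·m²·s⁻³] / [m·s⁻²] = kg·m·s⁻¹
Only D. matches kg·m²·s⁻¹.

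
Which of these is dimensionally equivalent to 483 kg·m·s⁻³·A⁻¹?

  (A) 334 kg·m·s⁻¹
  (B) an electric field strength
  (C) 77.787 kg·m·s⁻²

Reference: kg·m·s⁻³·A⁻¹.
Each option:
  (A) kg·m·s⁻¹
  (B) [electric field strength] = kg·m·s⁻³·A⁻¹  ← same
  (C) kg·m·s⁻²
Only (B) matches kg·m·s⁻³·A⁻¹.

(B)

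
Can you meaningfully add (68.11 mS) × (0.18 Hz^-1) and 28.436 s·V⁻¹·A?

Yes

Expand each in SI base units:
  (68.11 mS) × (0.18 Hz^-1):  [kg⁻¹·m⁻²·s³·A²] · [s] = kg⁻¹·m⁻²·s⁴·A²
  28.436 s·V⁻¹·A:  A·s·V⁻¹ = A·s·(J·C⁻¹)⁻¹ = kg⁻¹·m⁻²·s⁴·A²
Both are kg⁻¹·m⁻²·s⁴·A², so they have the same dimensions and can be added.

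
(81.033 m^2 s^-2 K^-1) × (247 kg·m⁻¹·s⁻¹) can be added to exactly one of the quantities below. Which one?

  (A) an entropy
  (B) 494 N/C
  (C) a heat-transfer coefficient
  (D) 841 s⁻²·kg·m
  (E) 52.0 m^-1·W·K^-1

Reference: [m²·s⁻²·K⁻¹] · [kg·m⁻¹·s⁻¹] = kg·m·s⁻³·K⁻¹.
Each option:
  (A) [entropy] = kg·m²·s⁻²·K⁻¹
  (B) N·C⁻¹ = kg·m·s⁻²·(s·A)⁻¹ = kg·m·s⁻³·A⁻¹
  (C) [heat-transfer coefficient] = kg·s⁻³·K⁻¹
  (D) kg·m·s⁻²
  (E) W·m⁻¹·K⁻¹ = J·s⁻¹·m⁻¹·K⁻¹ = kg·m·s⁻³·K⁻¹  ← same
Only (E) matches kg·m·s⁻³·K⁻¹.

(E)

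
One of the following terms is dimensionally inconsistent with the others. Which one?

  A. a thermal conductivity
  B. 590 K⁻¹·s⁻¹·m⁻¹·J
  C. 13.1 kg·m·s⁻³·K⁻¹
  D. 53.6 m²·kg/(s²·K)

Dimensions:
  A. [thermal conductivity] = kg·m·s⁻³·K⁻¹
  B. J·s⁻¹·m⁻¹·K⁻¹ = N·m·s⁻¹·m⁻¹·K⁻¹ = kg·m·s⁻³·K⁻¹
  C. kg·m·s⁻³·K⁻¹
  D. kg·m²·s⁻²·K⁻¹
All reduce to kg·m·s⁻³·K⁻¹ except D., which is kg·m²·s⁻²·K⁻¹.

D.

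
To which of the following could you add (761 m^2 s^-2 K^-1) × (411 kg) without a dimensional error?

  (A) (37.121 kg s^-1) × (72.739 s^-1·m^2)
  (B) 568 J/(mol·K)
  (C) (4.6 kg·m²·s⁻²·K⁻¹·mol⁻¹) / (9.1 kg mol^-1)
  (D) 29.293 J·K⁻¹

(D)

Reference: [m²·s⁻²·K⁻¹] · [kg] = kg·m²·s⁻²·K⁻¹.
Each option:
  (A) [kg·s⁻¹] · [m²·s⁻¹] = kg·m²·s⁻²
  (B) J·mol⁻¹·K⁻¹ = N·m·mol⁻¹·K⁻¹ = kg·m²·s⁻²·K⁻¹·mol⁻¹
  (C) [kg·m²·s⁻²·K⁻¹·mol⁻¹] / [kg·mol⁻¹] = m²·s⁻²·K⁻¹
  (D) J·K⁻¹ = N·m·K⁻¹ = kg·m²·s⁻²·K⁻¹  ← same
Only (D) matches kg·m²·s⁻²·K⁻¹.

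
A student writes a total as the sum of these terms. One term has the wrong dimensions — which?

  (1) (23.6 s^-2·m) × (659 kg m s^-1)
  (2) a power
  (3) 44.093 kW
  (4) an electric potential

(4)

In SI base units:
  (1) [m·s⁻²] · [kg·m·s⁻¹] = kg·m²·s⁻³
  (2) [power] = kg·m²·s⁻³
  (3) W = J·s⁻¹ = kg·m²·s⁻³
  (4) [electric potential] = kg·m²·s⁻³·A⁻¹
All reduce to kg·m²·s⁻³ except (4), which is kg·m²·s⁻³·A⁻¹.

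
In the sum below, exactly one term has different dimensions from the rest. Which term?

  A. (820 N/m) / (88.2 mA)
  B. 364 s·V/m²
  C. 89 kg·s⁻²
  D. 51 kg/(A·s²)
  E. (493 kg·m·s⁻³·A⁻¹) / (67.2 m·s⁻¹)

C.

In SI base units:
  A. [kg·s⁻²] / [A] = kg·s⁻²·A⁻¹
  B. V·s·m⁻² = J·C⁻¹·s·m⁻² = kg·s⁻²·A⁻¹
  C. kg·s⁻²
  D. kg·s⁻²·A⁻¹
  E. [kg·m·s⁻³·A⁻¹] / [m·s⁻¹] = kg·s⁻²·A⁻¹
All reduce to kg·s⁻²·A⁻¹ except C., which is kg·s⁻².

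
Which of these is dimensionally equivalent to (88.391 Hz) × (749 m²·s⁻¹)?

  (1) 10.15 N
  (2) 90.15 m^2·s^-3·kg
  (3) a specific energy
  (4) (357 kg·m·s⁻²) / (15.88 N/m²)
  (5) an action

Reference: [s⁻¹] · [m²·s⁻¹] = m²·s⁻².
Each option:
  (1) N = kg·m·s⁻²
  (2) kg·m²·s⁻³
  (3) [specific energy] = m²·s⁻²  ← same
  (4) [kg·m·s⁻²] / [kg·m⁻¹·s⁻²] = m²
  (5) [action] = kg·m²·s⁻¹
Only (3) matches m²·s⁻².

(3)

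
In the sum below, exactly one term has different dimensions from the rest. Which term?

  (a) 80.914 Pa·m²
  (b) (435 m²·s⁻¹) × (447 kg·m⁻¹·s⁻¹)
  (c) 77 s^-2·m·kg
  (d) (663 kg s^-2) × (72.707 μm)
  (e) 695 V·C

(e)

Work out the base dimensions of each:
  (a) Pa·m² = N·m⁻²·m² = kg·m·s⁻²
  (b) [m²·s⁻¹] · [kg·m⁻¹·s⁻¹] = kg·m·s⁻²
  (c) kg·m·s⁻²
  (d) [kg·s⁻²] · [m] = kg·m·s⁻²
  (e) C·V = s·A·J·C⁻¹ = kg·m²·s⁻²
All reduce to kg·m·s⁻² except (e), which is kg·m²·s⁻².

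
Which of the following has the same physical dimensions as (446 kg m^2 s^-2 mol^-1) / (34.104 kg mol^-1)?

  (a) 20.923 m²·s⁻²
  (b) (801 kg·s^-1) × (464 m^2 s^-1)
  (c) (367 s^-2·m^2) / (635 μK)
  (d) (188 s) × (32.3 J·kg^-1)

Reference: [kg·m²·s⁻²·mol⁻¹] / [kg·mol⁻¹] = m²·s⁻².
Each option:
  (a) m²·s⁻²  ← same
  (b) [kg·s⁻¹] · [m²·s⁻¹] = kg·m²·s⁻²
  (c) [m²·s⁻²] / [K] = m²·s⁻²·K⁻¹
  (d) [s] · [m²·s⁻²] = m²·s⁻¹
Only (a) matches m²·s⁻².

(a)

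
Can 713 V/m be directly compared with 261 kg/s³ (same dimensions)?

Dimensions:
  713 V/m:  V·m⁻¹ = J·C⁻¹·m⁻¹ = kg·m·s⁻³·A⁻¹
  261 kg/s³:  kg·s⁻³
kg·m·s⁻³·A⁻¹ ≠ kg·s⁻³, so they cannot be added.

No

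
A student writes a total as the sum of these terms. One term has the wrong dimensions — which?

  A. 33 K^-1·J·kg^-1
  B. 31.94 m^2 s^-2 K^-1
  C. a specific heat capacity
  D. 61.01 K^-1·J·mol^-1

Dimensions:
  A. J·kg⁻¹·K⁻¹ = N·m·kg⁻¹·K⁻¹ = m²·s⁻²·K⁻¹
  B. m²·s⁻²·K⁻¹
  C. [specific heat capacity] = m²·s⁻²·K⁻¹
  D. J·mol⁻¹·K⁻¹ = N·m·mol⁻¹·K⁻¹ = kg·m²·s⁻²·K⁻¹·mol⁻¹
All reduce to m²·s⁻²·K⁻¹ except D., which is kg·m²·s⁻²·K⁻¹·mol⁻¹.

D.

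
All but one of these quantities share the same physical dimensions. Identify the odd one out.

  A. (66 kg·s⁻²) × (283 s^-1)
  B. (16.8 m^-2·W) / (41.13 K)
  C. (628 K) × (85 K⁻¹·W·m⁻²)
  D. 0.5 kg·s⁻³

B.

Reduce each to base SI dimensions:
  A. [kg·s⁻²] · [s⁻¹] = kg·s⁻³
  B. [kg·s⁻³] / [K] = kg·s⁻³·K⁻¹
  C. [K] · [kg·s⁻³·K⁻¹] = kg·s⁻³
  D. kg·s⁻³
All reduce to kg·s⁻³ except B., which is kg·s⁻³·K⁻¹.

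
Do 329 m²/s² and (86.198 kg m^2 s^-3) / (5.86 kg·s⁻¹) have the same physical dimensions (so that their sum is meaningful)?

Expand each in SI base units:
  329 m²/s²:  m²·s⁻²
  (86.198 kg m^2 s^-3) / (5.86 kg·s⁻¹):  [kg·m²·s⁻³] / [kg·s⁻¹] = m²·s⁻²
Both are m²·s⁻², so they have the same dimensions and can be added.

Yes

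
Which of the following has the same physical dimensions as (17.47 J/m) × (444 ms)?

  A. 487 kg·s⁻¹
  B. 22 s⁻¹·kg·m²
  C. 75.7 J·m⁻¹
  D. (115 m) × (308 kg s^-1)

Reference: [kg·m·s⁻²] · [s] = kg·m·s⁻¹.
Each option:
  A. kg·s⁻¹
  B. kg·m²·s⁻¹
  C. J·m⁻¹ = N·m·m⁻¹ = kg·m·s⁻²
  D. [m] · [kg·s⁻¹] = kg·m·s⁻¹  ← same
Only D. matches kg·m·s⁻¹.

D.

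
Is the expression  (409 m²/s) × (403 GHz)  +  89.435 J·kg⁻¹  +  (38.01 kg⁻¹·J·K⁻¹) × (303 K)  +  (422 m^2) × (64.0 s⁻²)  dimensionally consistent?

Yes

Expand each in SI base units:
  (409 m²/s) × (403 GHz):  [m²·s⁻¹] · [s⁻¹] = m²·s⁻²
  89.435 J·kg⁻¹:  J·kg⁻¹ = N·m·kg⁻¹ = m²·s⁻²
  (38.01 kg⁻¹·J·K⁻¹) × (303 K):  [m²·s⁻²·K⁻¹] · [K] = m²·s⁻²
  (422 m^2) × (64.0 s⁻²):  [m²] · [s⁻²] = m²·s⁻²
Every term reduces to m²·s⁻².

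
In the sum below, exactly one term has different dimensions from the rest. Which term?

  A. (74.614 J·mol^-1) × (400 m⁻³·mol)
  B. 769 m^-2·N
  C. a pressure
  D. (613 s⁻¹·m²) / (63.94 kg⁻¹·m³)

Work out the base dimensions of each:
  A. [kg·m²·s⁻²·mol⁻¹] · [m⁻³·mol] = kg·m⁻¹·s⁻²
  B. N·m⁻² = kg·m·s⁻²·m⁻² = kg·m⁻¹·s⁻²
  C. [pressure] = kg·m⁻¹·s⁻²
  D. [m²·s⁻¹] / [kg⁻¹·m³] = kg·m⁻¹·s⁻¹
All reduce to kg·m⁻¹·s⁻² except D., which is kg·m⁻¹·s⁻¹.

D.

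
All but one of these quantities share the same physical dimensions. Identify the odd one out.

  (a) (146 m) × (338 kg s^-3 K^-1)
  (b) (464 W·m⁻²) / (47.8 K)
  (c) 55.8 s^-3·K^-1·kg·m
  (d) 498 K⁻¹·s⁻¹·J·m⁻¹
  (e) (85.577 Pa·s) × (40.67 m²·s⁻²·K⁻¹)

Reduce each to base SI dimensions:
  (a) [m] · [kg·s⁻³·K⁻¹] = kg·m·s⁻³·K⁻¹
  (b) [kg·s⁻³] / [K] = kg·s⁻³·K⁻¹
  (c) kg·m·s⁻³·K⁻¹
  (d) J·s⁻¹·m⁻¹·K⁻¹ = N·m·s⁻¹·m⁻¹·K⁻¹ = kg·m·s⁻³·K⁻¹
  (e) [kg·m⁻¹·s⁻¹] · [m²·s⁻²·K⁻¹] = kg·m·s⁻³·K⁻¹
All reduce to kg·m·s⁻³·K⁻¹ except (b), which is kg·s⁻³·K⁻¹.

(b)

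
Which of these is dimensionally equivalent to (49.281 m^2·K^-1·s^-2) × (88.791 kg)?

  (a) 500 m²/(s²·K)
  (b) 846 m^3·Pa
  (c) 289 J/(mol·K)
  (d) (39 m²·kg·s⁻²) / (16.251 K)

(d)

Reference: [m²·s⁻²·K⁻¹] · [kg] = kg·m²·s⁻²·K⁻¹.
Each option:
  (a) m²·s⁻²·K⁻¹
  (b) Pa·m³ = N·m⁻²·m³ = kg·m²·s⁻²
  (c) J·mol⁻¹·K⁻¹ = N·m·mol⁻¹·K⁻¹ = kg·m²·s⁻²·K⁻¹·mol⁻¹
  (d) [kg·m²·s⁻²] / [K] = kg·m²·s⁻²·K⁻¹  ← same
Only (d) matches kg·m²·s⁻²·K⁻¹.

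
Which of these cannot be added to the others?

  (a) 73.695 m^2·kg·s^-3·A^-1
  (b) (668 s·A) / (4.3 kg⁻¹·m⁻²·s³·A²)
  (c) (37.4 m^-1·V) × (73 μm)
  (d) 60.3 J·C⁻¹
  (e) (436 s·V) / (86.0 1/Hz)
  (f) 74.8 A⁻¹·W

In SI base units:
  (a) kg·m²·s⁻³·A⁻¹
  (b) [s·A] / [kg⁻¹·m⁻²·s³·A²] = kg·m²·s⁻²·A⁻¹
  (c) [kg·m·s⁻³·A⁻¹] · [m] = kg·m²·s⁻³·A⁻¹
  (d) J·C⁻¹ = N·m·(s·A)⁻¹ = kg·m²·s⁻³·A⁻¹
  (e) [kg·m²·s⁻²·A⁻¹] / [s] = kg·m²·s⁻³·A⁻¹
  (f) W·A⁻¹ = J·s⁻¹·A⁻¹ = kg·m²·s⁻³·A⁻¹
All reduce to kg·m²·s⁻³·A⁻¹ except (b), which is kg·m²·s⁻²·A⁻¹.

(b)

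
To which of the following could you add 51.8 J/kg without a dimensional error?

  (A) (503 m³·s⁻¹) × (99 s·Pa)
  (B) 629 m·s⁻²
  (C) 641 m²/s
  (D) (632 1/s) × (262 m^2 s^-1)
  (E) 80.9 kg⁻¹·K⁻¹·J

Reference: J·kg⁻¹ = N·m·kg⁻¹ = m²·s⁻².
Each option:
  (A) [m³·s⁻¹] · [kg·m⁻¹·s⁻¹] = kg·m²·s⁻²
  (B) m·s⁻²
  (C) m²·s⁻¹
  (D) [s⁻¹] · [m²·s⁻¹] = m²·s⁻²  ← same
  (E) J·kg⁻¹·K⁻¹ = N·m·kg⁻¹·K⁻¹ = m²·s⁻²·K⁻¹
Only (D) matches m²·s⁻².

(D)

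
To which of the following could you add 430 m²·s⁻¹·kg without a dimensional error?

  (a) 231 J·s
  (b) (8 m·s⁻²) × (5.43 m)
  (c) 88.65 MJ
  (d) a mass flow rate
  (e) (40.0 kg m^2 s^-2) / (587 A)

(a)

Reference: kg·m²·s⁻¹.
Each option:
  (a) J·s = N·m·s = kg·m²·s⁻¹  ← same
  (b) [m·s⁻²] · [m] = m²·s⁻²
  (c) J = N·m = kg·m²·s⁻²
  (d) [mass flow rate] = kg·s⁻¹
  (e) [kg·m²·s⁻²] / [A] = kg·m²·s⁻²·A⁻¹
Only (a) matches kg·m²·s⁻¹.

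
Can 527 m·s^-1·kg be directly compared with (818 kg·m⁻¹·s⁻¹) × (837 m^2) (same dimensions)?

Yes

Reduce each to base SI dimensions:
  527 m·s^-1·kg:  kg·m·s⁻¹
  (818 kg·m⁻¹·s⁻¹) × (837 m^2):  [kg·m⁻¹·s⁻¹] · [m²] = kg·m·s⁻¹
Both are kg·m·s⁻¹, so they have the same dimensions and can be added.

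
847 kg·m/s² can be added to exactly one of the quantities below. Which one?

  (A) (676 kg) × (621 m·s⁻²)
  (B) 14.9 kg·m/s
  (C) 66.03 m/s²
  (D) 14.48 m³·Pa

(A)

Reference: kg·m·s⁻².
Each option:
  (A) [kg] · [m·s⁻²] = kg·m·s⁻²  ← same
  (B) kg·m·s⁻¹
  (C) m·s⁻²
  (D) Pa·m³ = N·m⁻²·m³ = kg·m²·s⁻²
Only (A) matches kg·m·s⁻².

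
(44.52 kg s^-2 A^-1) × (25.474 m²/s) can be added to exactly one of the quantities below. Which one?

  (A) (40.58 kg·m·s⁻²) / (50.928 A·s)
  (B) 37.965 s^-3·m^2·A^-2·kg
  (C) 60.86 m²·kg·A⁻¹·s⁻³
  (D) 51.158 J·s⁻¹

(C)

Reference: [kg·s⁻²·A⁻¹] · [m²·s⁻¹] = kg·m²·s⁻³·A⁻¹.
Each option:
  (A) [kg·m·s⁻²] / [s·A] = kg·m·s⁻³·A⁻¹
  (B) kg·m²·s⁻³·A⁻²
  (C) kg·m²·s⁻³·A⁻¹  ← same
  (D) J·s⁻¹ = N·m·s⁻¹ = kg·m²·s⁻³
Only (C) matches kg·m²·s⁻³·A⁻¹.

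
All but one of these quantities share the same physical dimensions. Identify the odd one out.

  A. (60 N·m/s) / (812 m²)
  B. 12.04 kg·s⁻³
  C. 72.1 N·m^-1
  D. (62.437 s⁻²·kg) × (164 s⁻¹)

Dimensions:
  A. [kg·m²·s⁻³] / [m²] = kg·s⁻³
  B. kg·s⁻³
  C. N·m⁻¹ = kg·m·s⁻²·m⁻¹ = kg·s⁻²
  D. [kg·s⁻²] · [s⁻¹] = kg·s⁻³
All reduce to kg·s⁻³ except C., which is kg·s⁻².

C.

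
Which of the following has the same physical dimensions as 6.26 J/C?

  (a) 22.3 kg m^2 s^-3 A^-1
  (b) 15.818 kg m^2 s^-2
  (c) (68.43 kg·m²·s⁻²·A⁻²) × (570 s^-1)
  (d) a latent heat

Reference: J·C⁻¹ = N·m·(s·A)⁻¹ = kg·m²·s⁻³·A⁻¹.
Each option:
  (a) kg·m²·s⁻³·A⁻¹  ← same
  (b) kg·m²·s⁻²
  (c) [kg·m²·s⁻²·A⁻²] · [s⁻¹] = kg·m²·s⁻³·A⁻²
  (d) [latent heat] = m²·s⁻²
Only (a) matches kg·m²·s⁻³·A⁻¹.

(a)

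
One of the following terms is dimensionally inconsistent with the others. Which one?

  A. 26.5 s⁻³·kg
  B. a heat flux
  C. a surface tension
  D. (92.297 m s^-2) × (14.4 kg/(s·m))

C.

Work out the base dimensions of each:
  A. kg·s⁻³
  B. [heat flux] = kg·s⁻³
  C. [surface tension] = kg·s⁻²
  D. [m·s⁻²] · [kg·m⁻¹·s⁻¹] = kg·s⁻³
All reduce to kg·s⁻³ except C., which is kg·s⁻².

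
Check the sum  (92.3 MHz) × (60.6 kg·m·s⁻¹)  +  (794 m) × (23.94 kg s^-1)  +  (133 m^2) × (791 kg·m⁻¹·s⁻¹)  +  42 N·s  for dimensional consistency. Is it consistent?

No

Work out the base dimensions of each:
  (92.3 MHz) × (60.6 kg·m·s⁻¹):  [s⁻¹] · [kg·m·s⁻¹] = kg·m·s⁻²
  (794 m) × (23.94 kg s^-1):  [m] · [kg·s⁻¹] = kg·m·s⁻¹
  (133 m^2) × (791 kg·m⁻¹·s⁻¹):  [m²] · [kg·m⁻¹·s⁻¹] = kg·m·s⁻¹
  42 N·s:  N·s = kg·m·s⁻²·s = kg·m·s⁻¹
The terms do not share a single dimension (kg·m·s⁻² vs kg·m·s⁻¹).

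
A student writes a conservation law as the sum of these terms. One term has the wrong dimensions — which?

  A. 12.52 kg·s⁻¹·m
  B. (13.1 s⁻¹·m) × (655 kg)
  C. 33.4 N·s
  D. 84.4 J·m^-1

D.

Dimensions:
  A. kg·m·s⁻¹
  B. [m·s⁻¹] · [kg] = kg·m·s⁻¹
  C. N·s = kg·m·s⁻²·s = kg·m·s⁻¹
  D. J·m⁻¹ = N·m·m⁻¹ = kg·m·s⁻²
All reduce to kg·m·s⁻¹ except D., which is kg·m·s⁻².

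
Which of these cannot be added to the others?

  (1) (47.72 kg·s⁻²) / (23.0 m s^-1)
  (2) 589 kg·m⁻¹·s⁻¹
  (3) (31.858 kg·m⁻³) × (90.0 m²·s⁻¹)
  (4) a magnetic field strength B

Dimensions:
  (1) [kg·s⁻²] / [m·s⁻¹] = kg·m⁻¹·s⁻¹
  (2) kg·m⁻¹·s⁻¹
  (3) [kg·m⁻³] · [m²·s⁻¹] = kg·m⁻¹·s⁻¹
  (4) [magnetic field strength B] = kg·s⁻²·A⁻¹
All reduce to kg·m⁻¹·s⁻¹ except (4), which is kg·s⁻²·A⁻¹.

(4)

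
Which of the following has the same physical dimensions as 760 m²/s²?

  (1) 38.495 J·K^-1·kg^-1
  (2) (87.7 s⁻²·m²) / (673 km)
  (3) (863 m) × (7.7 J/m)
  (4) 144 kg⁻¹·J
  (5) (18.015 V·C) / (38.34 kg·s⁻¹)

(4)

Reference: m²·s⁻².
Each option:
  (1) J·kg⁻¹·K⁻¹ = N·m·kg⁻¹·K⁻¹ = m²·s⁻²·K⁻¹
  (2) [m²·s⁻²] / [m] = m·s⁻²
  (3) [m] · [kg·m·s⁻²] = kg·m²·s⁻²
  (4) J·kg⁻¹ = N·m·kg⁻¹ = m²·s⁻²  ← same
  (5) [kg·m²·s⁻²] / [kg·s⁻¹] = m²·s⁻¹
Only (4) matches m²·s⁻².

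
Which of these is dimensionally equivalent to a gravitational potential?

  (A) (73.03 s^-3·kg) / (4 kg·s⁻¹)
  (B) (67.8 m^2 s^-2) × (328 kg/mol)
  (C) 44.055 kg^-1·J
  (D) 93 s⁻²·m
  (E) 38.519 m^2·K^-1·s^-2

(C)

Reference: [gravitational potential] = m²·s⁻².
Each option:
  (A) [kg·s⁻³] / [kg·s⁻¹] = s⁻²
  (B) [m²·s⁻²] · [kg·mol⁻¹] = kg·m²·s⁻²·mol⁻¹
  (C) J·kg⁻¹ = N·m·kg⁻¹ = m²·s⁻²  ← same
  (D) m·s⁻²
  (E) m²·s⁻²·K⁻¹
Only (C) matches m²·s⁻².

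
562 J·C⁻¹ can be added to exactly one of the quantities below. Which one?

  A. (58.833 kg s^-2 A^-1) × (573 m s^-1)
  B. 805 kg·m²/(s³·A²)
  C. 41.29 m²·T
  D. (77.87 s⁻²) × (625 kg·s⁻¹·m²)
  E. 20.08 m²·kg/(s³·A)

Reference: J·C⁻¹ = N·m·(s·A)⁻¹ = kg·m²·s⁻³·A⁻¹.
Each option:
  A. [kg·s⁻²·A⁻¹] · [m·s⁻¹] = kg·m·s⁻³·A⁻¹
  B. kg·m²·s⁻³·A⁻²
  C. T·m² = Wb·m⁻²·m² = kg·m²·s⁻²·A⁻¹
  D. [s⁻²] · [kg·m²·s⁻¹] = kg·m²·s⁻³
  E. kg·m²·s⁻³·A⁻¹  ← same
Only E. matches kg·m²·s⁻³·A⁻¹.

E.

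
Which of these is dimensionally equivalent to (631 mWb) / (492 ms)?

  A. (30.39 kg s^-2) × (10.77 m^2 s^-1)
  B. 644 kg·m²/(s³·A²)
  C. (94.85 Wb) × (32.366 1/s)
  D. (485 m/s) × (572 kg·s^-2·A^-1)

Reference: [kg·m²·s⁻²·A⁻¹] / [s] = kg·m²·s⁻³·A⁻¹.
Each option:
  A. [kg·s⁻²] · [m²·s⁻¹] = kg·m²·s⁻³
  B. kg·m²·s⁻³·A⁻²
  C. [kg·m²·s⁻²·A⁻¹] · [s⁻¹] = kg·m²·s⁻³·A⁻¹  ← same
  D. [m·s⁻¹] · [kg·s⁻²·A⁻¹] = kg·m·s⁻³·A⁻¹
Only C. matches kg·m²·s⁻³·A⁻¹.

C.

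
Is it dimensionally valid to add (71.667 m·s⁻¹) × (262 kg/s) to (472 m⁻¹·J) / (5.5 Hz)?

Work out the base dimensions of each:
  (71.667 m·s⁻¹) × (262 kg/s):  [m·s⁻¹] · [kg·s⁻¹] = kg·m·s⁻²
  (472 m⁻¹·J) / (5.5 Hz):  [kg·m·s⁻²] / [s⁻¹] = kg·m·s⁻¹
kg·m·s⁻² ≠ kg·m·s⁻¹, so they cannot be added.

No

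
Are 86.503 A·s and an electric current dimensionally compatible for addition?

Reduce each to base SI dimensions:
  86.503 A·s:  A·s = s·A
  an electric current:  [electric current] = A
s·A ≠ A, so they cannot be added.

No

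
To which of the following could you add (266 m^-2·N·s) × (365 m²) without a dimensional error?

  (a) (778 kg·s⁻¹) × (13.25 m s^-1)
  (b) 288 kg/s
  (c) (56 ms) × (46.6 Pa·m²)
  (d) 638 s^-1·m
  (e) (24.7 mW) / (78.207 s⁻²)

(c)

Reference: [kg·m⁻¹·s⁻¹] · [m²] = kg·m·s⁻¹.
Each option:
  (a) [kg·s⁻¹] · [m·s⁻¹] = kg·m·s⁻²
  (b) kg·s⁻¹
  (c) [s] · [kg·m·s⁻²] = kg·m·s⁻¹  ← same
  (d) m·s⁻¹
  (e) [kg·m²·s⁻³] / [s⁻²] = kg·m²·s⁻¹
Only (c) matches kg·m·s⁻¹.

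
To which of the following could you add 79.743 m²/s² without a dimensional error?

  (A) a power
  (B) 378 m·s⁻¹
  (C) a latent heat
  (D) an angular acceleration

Reference: m²·s⁻².
Each option:
  (A) [power] = kg·m²·s⁻³
  (B) m·s⁻¹
  (C) [latent heat] = m²·s⁻²  ← same
  (D) [angular acceleration] = s⁻²
Only (C) matches m²·s⁻².

(C)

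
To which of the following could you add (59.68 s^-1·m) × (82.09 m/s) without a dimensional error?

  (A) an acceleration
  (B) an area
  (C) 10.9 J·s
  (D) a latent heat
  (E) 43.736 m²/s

(D)

Reference: [m·s⁻¹] · [m·s⁻¹] = m²·s⁻².
Each option:
  (A) [acceleration] = m·s⁻²
  (B) [area] = m²
  (C) J·s = N·m·s = kg·m²·s⁻¹
  (D) [latent heat] = m²·s⁻²  ← same
  (E) m²·s⁻¹
Only (D) matches m²·s⁻².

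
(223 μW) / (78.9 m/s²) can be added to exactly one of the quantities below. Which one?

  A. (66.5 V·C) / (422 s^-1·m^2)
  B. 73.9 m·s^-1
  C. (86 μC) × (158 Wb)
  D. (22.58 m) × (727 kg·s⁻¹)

D.

Reference: [kg·m²·s⁻³] / [m·s⁻²] = kg·m·s⁻¹.
Each option:
  A. [kg·m²·s⁻²] / [m²·s⁻¹] = kg·s⁻¹
  B. m·s⁻¹
  C. [s·A] · [kg·m²·s⁻²·A⁻¹] = kg·m²·s⁻¹
  D. [m] · [kg·s⁻¹] = kg·m·s⁻¹  ← same
Only D. matches kg·m·s⁻¹.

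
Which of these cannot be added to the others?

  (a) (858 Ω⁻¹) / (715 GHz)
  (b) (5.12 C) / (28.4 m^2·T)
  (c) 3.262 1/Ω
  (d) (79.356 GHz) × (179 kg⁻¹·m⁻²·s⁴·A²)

Work out the base dimensions of each:
  (a) [kg⁻¹·m⁻²·s³·A²] / [s⁻¹] = kg⁻¹·m⁻²·s⁴·A²
  (b) [s·A] / [kg·m²·s⁻²·A⁻¹] = kg⁻¹·m⁻²·s³·A²
  (c) Ω⁻¹ = (V·A⁻¹)⁻¹ = kg⁻¹·m⁻²·s³·A²
  (d) [s⁻¹] · [kg⁻¹·m⁻²·s⁴·A²] = kg⁻¹·m⁻²·s³·A²
All reduce to kg⁻¹·m⁻²·s³·A² except (a), which is kg⁻¹·m⁻²·s⁴·A².

(a)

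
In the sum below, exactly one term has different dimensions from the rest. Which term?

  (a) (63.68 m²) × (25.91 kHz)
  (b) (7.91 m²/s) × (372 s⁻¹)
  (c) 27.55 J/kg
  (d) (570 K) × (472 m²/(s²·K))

In SI base units:
  (a) [m²] · [s⁻¹] = m²·s⁻¹
  (b) [m²·s⁻¹] · [s⁻¹] = m²·s⁻²
  (c) J·kg⁻¹ = N·m·kg⁻¹ = m²·s⁻²
  (d) [K] · [m²·s⁻²·K⁻¹] = m²·s⁻²
All reduce to m²·s⁻² except (a), which is m²·s⁻¹.

(a)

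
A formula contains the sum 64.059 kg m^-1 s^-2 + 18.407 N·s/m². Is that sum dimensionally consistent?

Reduce each to base SI dimensions:
  64.059 kg m^-1 s^-2:  kg·m⁻¹·s⁻²
  18.407 N·s/m²:  N·s·m⁻² = kg·m·s⁻²·s·m⁻² = kg·m⁻¹·s⁻¹
kg·m⁻¹·s⁻² ≠ kg·m⁻¹·s⁻¹, so they cannot be added.

No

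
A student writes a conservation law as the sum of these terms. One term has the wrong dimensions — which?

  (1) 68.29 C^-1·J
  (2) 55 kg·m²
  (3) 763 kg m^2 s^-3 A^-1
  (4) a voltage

(2)

Dimensions:
  (1) J·C⁻¹ = N·m·(s·A)⁻¹ = kg·m²·s⁻³·A⁻¹
  (2) kg·m²
  (3) kg·m²·s⁻³·A⁻¹
  (4) [voltage] = kg·m²·s⁻³·A⁻¹
All reduce to kg·m²·s⁻³·A⁻¹ except (2), which is kg·m².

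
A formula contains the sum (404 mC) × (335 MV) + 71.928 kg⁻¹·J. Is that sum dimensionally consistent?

Work out the base dimensions of each:
  (404 mC) × (335 MV):  [s·A] · [kg·m²·s⁻³·A⁻¹] = kg·m²·s⁻²
  71.928 kg⁻¹·J:  J·kg⁻¹ = N·m·kg⁻¹ = m²·s⁻²
kg·m²·s⁻² ≠ m²·s⁻², so they cannot be added.

No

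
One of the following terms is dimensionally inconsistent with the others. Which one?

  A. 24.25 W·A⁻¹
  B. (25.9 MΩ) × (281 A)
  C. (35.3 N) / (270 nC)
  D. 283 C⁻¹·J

Work out the base dimensions of each:
  A. W·A⁻¹ = J·s⁻¹·A⁻¹ = kg·m²·s⁻³·A⁻¹
  B. [kg·m²·s⁻³·A⁻²] · [A] = kg·m²·s⁻³·A⁻¹
  C. [kg·m·s⁻²] / [s·A] = kg·m·s⁻³·A⁻¹
  D. J·C⁻¹ = N·m·(s·A)⁻¹ = kg·m²·s⁻³·A⁻¹
All reduce to kg·m²·s⁻³·A⁻¹ except C., which is kg·m·s⁻³·A⁻¹.

C.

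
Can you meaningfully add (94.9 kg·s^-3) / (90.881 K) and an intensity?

No

Reduce each to base SI dimensions:
  (94.9 kg·s^-3) / (90.881 K):  [kg·s⁻³] / [K] = kg·s⁻³·K⁻¹
  an intensity:  [intensity] = kg·s⁻³
kg·s⁻³·K⁻¹ ≠ kg·s⁻³, so they cannot be added.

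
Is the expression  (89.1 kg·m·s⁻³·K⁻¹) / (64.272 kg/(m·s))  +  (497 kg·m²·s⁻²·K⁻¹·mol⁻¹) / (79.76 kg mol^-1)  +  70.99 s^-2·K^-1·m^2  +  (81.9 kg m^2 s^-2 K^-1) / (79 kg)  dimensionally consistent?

Yes

Dimensions:
  (89.1 kg·m·s⁻³·K⁻¹) / (64.272 kg/(m·s)):  [kg·m·s⁻³·K⁻¹] / [kg·m⁻¹·s⁻¹] = m²·s⁻²·K⁻¹
  (497 kg·m²·s⁻²·K⁻¹·mol⁻¹) / (79.76 kg mol^-1):  [kg·m²·s⁻²·K⁻¹·mol⁻¹] / [kg·mol⁻¹] = m²·s⁻²·K⁻¹
  70.99 s^-2·K^-1·m^2:  m²·s⁻²·K⁻¹
  (81.9 kg m^2 s^-2 K^-1) / (79 kg):  [kg·m²·s⁻²·K⁻¹] / [kg] = m²·s⁻²·K⁻¹
Every term reduces to m²·s⁻²·K⁻¹.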